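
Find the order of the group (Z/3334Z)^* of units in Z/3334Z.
|(Z/3334Z)^*| = 1666

(Z/3334Z)^* consists of the classes a with gcd(a, 3334) = 1, so its order is φ(3334). φ is multiplicative, with φ(p^e) = p^e − p^(e−1). Factorise 3334 = 2 · 1667. Then
  φ(3334) = (2 − 1) · (1667 − 1) = 1 · 1666 = 1666.
Thus |(Z/3334Z)^*| = 1666.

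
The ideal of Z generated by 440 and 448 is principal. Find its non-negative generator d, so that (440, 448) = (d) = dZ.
(440, 448) = (8); d = 8

In the PID Z, (a, b) is generated by gcd(a, b). Compute gcd(448, 440) with the extended Euclidean algorithm, tracking rows (r, s, t) with s·448 + t·440 = r:
  row A: (448, 1, 0)   [1·448 + 0·440 = 448]
  row B: (440, 0, 1)   [0·448 + 1·440 = 440]
  448 = 1·440 + 8   → row C = row A − 1·row B = (8, 1, −1)   [check: 1·448 − 1·440 = 8]
  440 = 55·8 + 0   → remainder 0, stop. gcd = 8 (last nonzero row C).
So gcd(440, 448) = 8, with Bézout identity 1·448 − 1·440 = 8. Containment (⊇): the Bézout identity exhibits 8 as an element of (440, 448), giving (8) ⊆ (440, 448). Containment (⊆): since 8 | 440 and 8 | 448 (440 = 8·55, 448 = 8·56), every Z-linear combination of 440 and 448 is divisible by 8, so (440, 448) ⊆ (8). Therefore (440, 448) = (8), d = 8.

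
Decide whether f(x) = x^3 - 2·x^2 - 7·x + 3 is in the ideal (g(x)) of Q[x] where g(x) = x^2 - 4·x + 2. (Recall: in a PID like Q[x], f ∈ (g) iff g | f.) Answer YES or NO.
NO

In Q[x] the ideal (g) consists of all multiples of g, so f ∈ (g) iff g | f, i.e. iff the remainder of f on division by g is 0. Divide f by g (g is monic, so eliminate the leading term of the running remainder at each step):
  leading term x^3: subtract (x)·g(x) = x^3 - 4·x^2 + 2·x, leaving 2·x^2 - 9·x + 3
  leading term 2·x^2: subtract (2)·g(x) = 2·x^2 - 8·x + 4, leaving -x - 1
The remainder r(x) = -x - 1 ≠ 0 (and deg r < deg g), so g ∤ f, i.e. f ∉ (g).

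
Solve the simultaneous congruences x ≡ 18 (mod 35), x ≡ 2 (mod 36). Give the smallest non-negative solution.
The moduli 35, 36 are pairwise coprime, so by the CRT there is a unique solution mod 35·36 = 1260.
Solve by successive substitution. Start with x ≡ 18 (mod 35).
  Combine with x ≡ 2 (mod 36): write x = 18 + 35·t and require 18 + 35·t ≡ 2 (mod 36), i.e. 35·t ≡ 2 − 18 ≡ 20 (mod 36). Since 35^(−1) ≡ 35 (mod 36), t ≡ 35·20 ≡ 16 (mod 36). So x ≡ 18 + 35·16 = 578 (mod 1260).
Unique solution in [0, 1260): x = 578.

Final answer: x ≡ 578 (mod 1260); the representative in [0, 1260) is 578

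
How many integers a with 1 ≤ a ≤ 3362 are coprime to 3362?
The number of a ∈ {1, ..., 3362} with gcd(a, 3362) = 1 is by definition Euler's totient φ(3362). φ is multiplicative, with φ(p^e) = p^e − p^(e−1). Factorise 3362 = 2 · 41^2. Then
  φ(3362) = (2 − 1) · (41^2 − 41^1) = 1 · 1640 = 1640.
So there are 1640 such integers.

Final answer: 1640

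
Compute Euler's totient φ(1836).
φ is multiplicative, with φ(p^e) = p^e − p^(e−1). Factorise 1836 = 2^2 · 3^3 · 17. Then
  φ(1836) = (2^2 − 2^1) · (3^3 − 3^2) · (17 − 1) = 2 · 18 · 16 = 576.

Final answer: φ(1836) = 576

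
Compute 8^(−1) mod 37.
8^(−1) ≡ 14 (mod 37)

Apply the extended Euclidean algorithm to (37, 8), tracking rows (r, s, t) with s·37 + t·8 = r. Each division r_prev = q·r_cur + r_new produces the new row as (previous row) − q·(current row):
  row A: (37, 1, 0)   [1·37 + 0·8 = 37]
  row B: (8, 0, 1)   [0·37 + 1·8 = 8]
  37 = 4·8 + 5   → row C = row A − 4·row B = (5, 1, −4)   [check: 1·37 − 4·8 = 5]
  8 = 1·5 + 3   → row D = row B − 1·row C = (3, −1, 5)   [check: −1·37 + 5·8 = 3]
  5 = 1·3 + 2   → row E = row C − 1·row D = (2, 2, −9)   [check: 2·37 − 9·8 = 2]
  3 = 1·2 + 1   → row F = row D − 1·row E = (1, −3, 14)   [check: −3·37 + 14·8 = 1]
  2 = 2·1 + 0   → remainder 0, stop. gcd = 1 (last nonzero row F).
The gcd is 1, so 8 is invertible mod 37. The last nonzero row gives −3·37 + 14·8 = 1, so t = 14. So 8^(−1) ≡ 14 (mod 37). Verify: 8 · 14 = 112 ≡ 1 (mod 37). ✓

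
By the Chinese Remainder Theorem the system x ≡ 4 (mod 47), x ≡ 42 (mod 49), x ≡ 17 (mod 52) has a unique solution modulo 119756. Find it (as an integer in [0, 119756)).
x ≡ 114261 (mod 119756); the representative in [0, 119756) is 114261

The moduli 47, 49, 52 are pairwise coprime, so by the CRT there is a unique solution mod 47·49·52 = 119756.
Solve by successive substitution. Start with x ≡ 4 (mod 47).
  Combine with x ≡ 42 (mod 49): write x = 4 + 47·t and require 4 + 47·t ≡ 42 (mod 49), i.e. 47·t ≡ 42 − 4 ≡ 38 (mod 49). Since 47^(−1) ≡ 24 (mod 49), t ≡ 24·38 ≡ 30 (mod 49). So x ≡ 4 + 47·30 = 1414 (mod 2303).
  Combine with x ≡ 17 (mod 52): write x = 1414 + 2303·t and require 1414 + 2303·t ≡ 17 (mod 52), i.e. 2303·t ≡ 17 − 1414 ≡ 7 (mod 52). Since 2303^(−1) ≡ 7 (mod 52) (2303 ≡ 15 (mod 52)), t ≡ 7·7 ≡ 49 (mod 52). So x ≡ 1414 + 2303·49 = 114261 (mod 119756).
Unique solution in [0, 119756): x = 114261.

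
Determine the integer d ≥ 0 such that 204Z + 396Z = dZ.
In the PID Z, (a, b) is generated by gcd(a, b). Compute gcd(396, 204) with the extended Euclidean algorithm, tracking rows (r, s, t) with s·396 + t·204 = r:
  row A: (396, 1, 0)   [1·396 + 0·204 = 396]
  row B: (204, 0, 1)   [0·396 + 1·204 = 204]
  396 = 1·204 + 192   → row C = row A − 1·row B = (192, 1, −1)   [check: 1·396 − 1·204 = 192]
  204 = 1·192 + 12   → row D = row B − 1·row C = (12, −1, 2)   [check: −1·396 + 2·204 = 12]
  192 = 16·12 + 0   → remainder 0, stop. gcd = 12 (last nonzero row D).
So gcd(204, 396) = 12, with Bézout identity −1·396 + 2·204 = 12. Containment (⊇): the Bézout identity exhibits 12 as an element of (204, 396), giving (12) ⊆ (204, 396). Containment (⊆): since 12 | 204 and 12 | 396 (204 = 12·17, 396 = 12·33), every Z-linear combination of 204 and 396 is divisible by 12, so (204, 396) ⊆ (12). Therefore (204, 396) = (12), d = 12.

Final answer: (204, 396) = (12); d = 12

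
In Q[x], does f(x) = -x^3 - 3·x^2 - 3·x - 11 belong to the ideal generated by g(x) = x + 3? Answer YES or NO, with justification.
NO

In Q[x] the ideal (g) consists of all multiples of g, so f ∈ (g) iff g | f, i.e. iff the remainder of f on division by g is 0. Divide f by g (g is monic, so eliminate the leading term of the running remainder at each step):
  leading term -x^3: subtract (-x^2)·g(x) = -x^3 - 3·x^2, leaving -3·x - 11
  leading term -3·x: subtract (-3)·g(x) = -3·x - 9, leaving -2
The remainder r(x) = -2 ≠ 0 (and deg r < deg g), so g ∤ f, i.e. f ∉ (g).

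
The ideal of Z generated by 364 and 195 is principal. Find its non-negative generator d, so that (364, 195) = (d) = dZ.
(364, 195) = (13); d = 13

In the PID Z, (a, b) is generated by gcd(a, b). Compute gcd(364, 195) with the extended Euclidean algorithm, tracking rows (r, s, t) with s·364 + t·195 = r:
  row A: (364, 1, 0)   [1·364 + 0·195 = 364]
  row B: (195, 0, 1)   [0·364 + 1·195 = 195]
  364 = 1·195 + 169   → row C = row A − 1·row B = (169, 1, −1)   [check: 1·364 − 1·195 = 169]
  195 = 1·169 + 26   → row D = row B − 1·row C = (26, −1, 2)   [check: −1·364 + 2·195 = 26]
  169 = 6·26 + 13   → row E = row C − 6·row D = (13, 7, −13)   [check: 7·364 − 13·195 = 13]
  26 = 2·13 + 0   → remainder 0, stop. gcd = 13 (last nonzero row E).
So gcd(364, 195) = 13, with Bézout identity 7·364 − 13·195 = 13. Containment (⊇): the Bézout identity exhibits 13 as an element of (364, 195), giving (13) ⊆ (364, 195). Containment (⊆): since 13 | 364 and 13 | 195 (364 = 13·28, 195 = 13·15), every Z-linear combination of 364 and 195 is divisible by 13, so (364, 195) ⊆ (13). Therefore (364, 195) = (13), d = 13.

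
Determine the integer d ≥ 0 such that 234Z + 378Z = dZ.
In the PID Z, (a, b) is generated by gcd(a, b). Compute gcd(378, 234) with the extended Euclidean algorithm, tracking rows (r, s, t) with s·378 + t·234 = r:
  row A: (378, 1, 0)   [1·378 + 0·234 = 378]
  row B: (234, 0, 1)   [0·378 + 1·234 = 234]
  378 = 1·234 + 144   → row C = row A − 1·row B = (144, 1, −1)   [check: 1·378 − 1·234 = 144]
  234 = 1·144 + 90   → row D = row B − 1·row C = (90, −1, 2)   [check: −1·378 + 2·234 = 90]
  144 = 1·90 + 54   → row E = row C − 1·row D = (54, 2, −3)   [check: 2·378 − 3·234 = 54]
  90 = 1·54 + 36   → row F = row D − 1·row E = (36, −3, 5)   [check: −3·378 + 5·234 = 36]
  54 = 1·36 + 18   → row G = row E − 1·row F = (18, 5, −8)   [check: 5·378 − 8·234 = 18]
  36 = 2·18 + 0   → remainder 0, stop. gcd = 18 (last nonzero row G).
So gcd(234, 378) = 18, with Bézout identity 5·378 − 8·234 = 18. Containment (⊇): the Bézout identity exhibits 18 as an element of (234, 378), giving (18) ⊆ (234, 378). Containment (⊆): since 18 | 234 and 18 | 378 (234 = 18·13, 378 = 18·21), every Z-linear combination of 234 and 378 is divisible by 18, so (234, 378) ⊆ (18). Therefore (234, 378) = (18), d = 18.

Final answer: (234, 378) = (18); d = 18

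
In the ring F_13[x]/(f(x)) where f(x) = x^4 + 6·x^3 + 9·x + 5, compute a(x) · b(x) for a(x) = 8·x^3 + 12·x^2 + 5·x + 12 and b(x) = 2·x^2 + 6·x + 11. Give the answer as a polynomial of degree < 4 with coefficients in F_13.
a · b ≡ 2·x^3 + 3·x^2 + 3·x + 5 (mod f(x))

Multiply as integer polynomials: a · b = 16·x^5 + 72·x^4 + 170·x^3 + 186·x^2 + 127·x + 132. Reducing coefficients mod 13: a · b ≡ 3·x^5 + 7·x^4 + x^3 + 4·x^2 + 10·x + 2. Now divide by f(x) = x^4 + 6·x^3 + 9·x + 5 in F_13[x], eliminating the leading term at each step:
  leading term 3·x^5: subtract (3·x)·f(x) = 3·x^5 + 5·x^4 + x^2 + 2·x, leaving 2·x^4 + x^3 + 3·x^2 + 8·x + 2 (coefficients mod 13)
  leading term 2·x^4: subtract (2)·f(x) = 2·x^4 + 12·x^3 + 5·x + 10, leaving 2·x^3 + 3·x^2 + 3·x + 5 (coefficients mod 13)
The degree is now < 4, so this is the remainder. Hence a · b ≡ 2·x^3 + 3·x^2 + 3·x + 5 in F_13[x]/(f).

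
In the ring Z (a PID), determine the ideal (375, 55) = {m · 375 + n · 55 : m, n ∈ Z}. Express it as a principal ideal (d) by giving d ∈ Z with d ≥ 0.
In the PID Z, (a, b) is generated by gcd(a, b). Compute gcd(375, 55) with the extended Euclidean algorithm, tracking rows (r, s, t) with s·375 + t·55 = r:
  row A: (375, 1, 0)   [1·375 + 0·55 = 375]
  row B: (55, 0, 1)   [0·375 + 1·55 = 55]
  375 = 6·55 + 45   → row C = row A − 6·row B = (45, 1, −6)   [check: 1·375 − 6·55 = 45]
  55 = 1·45 + 10   → row D = row B − 1·row C = (10, −1, 7)   [check: −1·375 + 7·55 = 10]
  45 = 4·10 + 5   → row E = row C − 4·row D = (5, 5, −34)   [check: 5·375 − 34·55 = 5]
  10 = 2·5 + 0   → remainder 0, stop. gcd = 5 (last nonzero row E).
So gcd(375, 55) = 5, with Bézout identity 5·375 − 34·55 = 5. Containment (⊇): the Bézout identity exhibits 5 as an element of (375, 55), giving (5) ⊆ (375, 55). Containment (⊆): since 5 | 375 and 5 | 55 (375 = 5·75, 55 = 5·11), every Z-linear combination of 375 and 55 is divisible by 5, so (375, 55) ⊆ (5). Therefore (375, 55) = (5), d = 5.

Final answer: (375, 55) = (5); d = 5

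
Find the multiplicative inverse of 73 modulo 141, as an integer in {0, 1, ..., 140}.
Apply the extended Euclidean algorithm to (141, 73), tracking rows (r, s, t) with s·141 + t·73 = r. Each division r_prev = q·r_cur + r_new produces the new row as (previous row) − q·(current row):
  row A: (141, 1, 0)   [1·141 + 0·73 = 141]
  row B: (73, 0, 1)   [0·141 + 1·73 = 73]
  141 = 1·73 + 68   → row C = row A − 1·row B = (68, 1, −1)   [check: 1·141 − 1·73 = 68]
  73 = 1·68 + 5   → row D = row B − 1·row C = (5, −1, 2)   [check: −1·141 + 2·73 = 5]
  68 = 13·5 + 3   → row E = row C − 13·row D = (3, 14, −27)   [check: 14·141 − 27·73 = 3]
  5 = 1·3 + 2   → row F = row D − 1·row E = (2, −15, 29)   [check: −15·141 + 29·73 = 2]
  3 = 1·2 + 1   → row G = row E − 1·row F = (1, 29, −56)   [check: 29·141 − 56·73 = 1]
  2 = 2·1 + 0   → remainder 0, stop. gcd = 1 (last nonzero row G).
The gcd is 1, so 73 is invertible mod 141. The last nonzero row gives 29·141 − 56·73 = 1, so t = −56. So 73^(−1) ≡ −56 ≡ 85 (mod 141). Verify: 73 · 85 = 6205 ≡ 1 (mod 141). ✓

Final answer: 73^(−1) ≡ 85 (mod 141)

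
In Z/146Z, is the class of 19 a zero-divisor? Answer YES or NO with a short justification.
gcd(19, 146) = 1, so 19 is a unit in Z/146Z (it has a multiplicative inverse). A unit cannot be a zero-divisor: if 19·b ≡ 0 then multiplying both sides by 19^(−1) gives b ≡ 0. So 19 is not a zero-divisor.

Final answer: NO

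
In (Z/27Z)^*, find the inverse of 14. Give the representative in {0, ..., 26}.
14^(−1) ≡ 2 (mod 27)

Apply the extended Euclidean algorithm to (27, 14), tracking rows (r, s, t) with s·27 + t·14 = r. Each division r_prev = q·r_cur + r_new produces the new row as (previous row) − q·(current row):
  row A: (27, 1, 0)   [1·27 + 0·14 = 27]
  row B: (14, 0, 1)   [0·27 + 1·14 = 14]
  27 = 1·14 + 13   → row C = row A − 1·row B = (13, 1, −1)   [check: 1·27 − 1·14 = 13]
  14 = 1·13 + 1   → row D = row B − 1·row C = (1, −1, 2)   [check: −1·27 + 2·14 = 1]
  13 = 13·1 + 0   → remainder 0, stop. gcd = 1 (last nonzero row D).
The gcd is 1, so 14 is invertible mod 27. The last nonzero row gives −1·27 + 2·14 = 1, so t = 2. So 14^(−1) ≡ 2 (mod 27). Verify: 14 · 2 = 28 ≡ 1 (mod 27). ✓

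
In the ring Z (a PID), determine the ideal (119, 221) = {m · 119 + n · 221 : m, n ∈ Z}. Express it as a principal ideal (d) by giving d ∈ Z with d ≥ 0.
(119, 221) = (17); d = 17

In the PID Z, (a, b) is generated by gcd(a, b). Compute gcd(221, 119) with the extended Euclidean algorithm, tracking rows (r, s, t) with s·221 + t·119 = r:
  row A: (221, 1, 0)   [1·221 + 0·119 = 221]
  row B: (119, 0, 1)   [0·221 + 1·119 = 119]
  221 = 1·119 + 102   → row C = row A − 1·row B = (102, 1, −1)   [check: 1·221 − 1·119 = 102]
  119 = 1·102 + 17   → row D = row B − 1·row C = (17, −1, 2)   [check: −1·221 + 2·119 = 17]
  102 = 6·17 + 0   → remainder 0, stop. gcd = 17 (last nonzero row D).
So gcd(119, 221) = 17, with Bézout identity −1·221 + 2·119 = 17. Containment (⊇): the Bézout identity exhibits 17 as an element of (119, 221), giving (17) ⊆ (119, 221). Containment (⊆): since 17 | 119 and 17 | 221 (119 = 17·7, 221 = 17·13), every Z-linear combination of 119 and 221 is divisible by 17, so (119, 221) ⊆ (17). Therefore (119, 221) = (17), d = 17.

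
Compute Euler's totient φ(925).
φ is multiplicative, with φ(p^e) = p^e − p^(e−1). Factorise 925 = 5^2 · 37. Then
  φ(925) = (5^2 − 5^1) · (37 − 1) = 20 · 36 = 720.

Final answer: φ(925) = 720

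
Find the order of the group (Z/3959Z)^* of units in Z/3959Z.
(Z/3959Z)^* consists of the classes a with gcd(a, 3959) = 1, so its order is φ(3959). φ is multiplicative, with φ(p^e) = p^e − p^(e−1). Factorise 3959 = 37 · 107. Then
  φ(3959) = (37 − 1) · (107 − 1) = 36 · 106 = 3816.
Thus |(Z/3959Z)^*| = 3816.

Final answer: |(Z/3959Z)^*| = 3816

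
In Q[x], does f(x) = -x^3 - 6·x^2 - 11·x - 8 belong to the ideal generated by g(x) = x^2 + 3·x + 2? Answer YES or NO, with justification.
NO

In Q[x] the ideal (g) consists of all multiples of g, so f ∈ (g) iff g | f, i.e. iff the remainder of f on division by g is 0. Divide f by g (g is monic, so eliminate the leading term of the running remainder at each step):
  leading term -x^3: subtract (-x)·g(x) = -x^3 - 3·x^2 - 2·x, leaving -3·x^2 - 9·x - 8
  leading term -3·x^2: subtract (-3)·g(x) = -3·x^2 - 9·x - 6, leaving -2
The remainder r(x) = -2 ≠ 0 (and deg r < deg g), so g ∤ f, i.e. f ∉ (g).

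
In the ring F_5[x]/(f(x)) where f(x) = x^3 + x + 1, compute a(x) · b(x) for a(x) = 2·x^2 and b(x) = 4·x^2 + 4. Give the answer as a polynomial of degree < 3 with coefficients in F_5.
a · b ≡ 2·x (mod f(x))

Multiply as integer polynomials: a · b = 8·x^4 + 8·x^2. Reducing coefficients mod 5: a · b ≡ 3·x^4 + 3·x^2. Now divide by f(x) = x^3 + x + 1 in F_5[x], eliminating the leading term at each step:
  leading term 3·x^4: subtract (3·x)·f(x) = 3·x^4 + 3·x^2 + 3·x, leaving 2·x (coefficients mod 5)
The degree is now < 3, so this is the remainder. Hence a · b ≡ 2·x in F_5[x]/(f).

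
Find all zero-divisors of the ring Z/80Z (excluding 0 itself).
nonzero zero-divisors of Z/80Z = {2, 4, 5, 6, 8, 10, 12, 14, 15, 16, 18, 20, 22, 24, 25, 26, 28, 30, 32, 34, 35, 36, 38, 40, 42, 44, 45, 46, 48, 50, 52, 54, 55, 56, 58, 60, 62, 64, 65, 66, 68, 70, 72, 74, 75, 76, 78}

An element a ∈ Z/80Z (with a ≠ 0) is a zero-divisor iff gcd(a, 80) > 1 (because a is a unit precisely when gcd(a, n) = 1, and in Z/nZ every nonzero, non-unit element is a zero-divisor). Scan a = 1, ..., 79 and keep those with gcd(a, 80) > 1:
  gcd(2, 80) = 2, gcd(4, 80) = 4, gcd(5, 80) = 5, gcd(6, 80) = 2, gcd(8, 80) = 8, gcd(10, 80) = 10, gcd(12, 80) = 4, gcd(14, 80) = 2, gcd(15, 80) = 5, gcd(16, 80) = 16, gcd(18, 80) = 2, gcd(20, 80) = 20, gcd(22, 80) = 2, gcd(24, 80) = 8, gcd(25, 80) = 5, gcd(26, 80) = 2, gcd(28, 80) = 4, gcd(30, 80) = 10, gcd(32, 80) = 16, gcd(34, 80) = 2, gcd(35, 80) = 5, gcd(36, 80) = 4, gcd(38, 80) = 2, gcd(40, 80) = 40, gcd(42, 80) = 2, gcd(44, 80) = 4, gcd(45, 80) = 5, gcd(46, 80) = 2, gcd(48, 80) = 16, gcd(50, 80) = 10, gcd(52, 80) = 4, gcd(54, 80) = 2, gcd(55, 80) = 5, gcd(56, 80) = 8, gcd(58, 80) = 2, gcd(60, 80) = 20, gcd(62, 80) = 2, gcd(64, 80) = 16, gcd(65, 80) = 5, gcd(66, 80) = 2, gcd(68, 80) = 4, gcd(70, 80) = 10, gcd(72, 80) = 8, gcd(74, 80) = 2, gcd(75, 80) = 5, gcd(76, 80) = 4, gcd(78, 80) = 2.
All other a ∈ {1, ..., 79} have gcd(a, 80) = 1 and are units. So the nonzero zero-divisors are exactly the 47 values of a appearing in this scan.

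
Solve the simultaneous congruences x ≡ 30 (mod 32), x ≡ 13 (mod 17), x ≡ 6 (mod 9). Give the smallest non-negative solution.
x ≡ 1662 (mod 4896); the representative in [0, 4896) is 1662

The moduli 32, 17, 9 are pairwise coprime, so by the CRT there is a unique solution mod 32·17·9 = 4896.
Solve by successive substitution. Start with x ≡ 30 (mod 32).
  Combine with x ≡ 13 (mod 17): write x = 30 + 32·t and require 30 + 32·t ≡ 13 (mod 17), i.e. 32·t ≡ 13 − 30 ≡ 0 (mod 17). Since 32^(−1) ≡ 8 (mod 17) (32 ≡ 15 (mod 17)), t ≡ 8·0 ≡ 0 (mod 17). So x ≡ 30 + 32·0 = 30 (mod 544).
  Combine with x ≡ 6 (mod 9): write x = 30 + 544·t and require 30 + 544·t ≡ 6 (mod 9), i.e. 544·t ≡ 6 − 30 ≡ 3 (mod 9). Since 544^(−1) ≡ 7 (mod 9) (544 ≡ 4 (mod 9)), t ≡ 7·3 ≡ 3 (mod 9). So x ≡ 30 + 544·3 = 1662 (mod 4896).
Unique solution in [0, 4896): x = 1662.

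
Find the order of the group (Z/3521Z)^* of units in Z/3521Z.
(Z/3521Z)^* consists of the classes a with gcd(a, 3521) = 1, so its order is φ(3521). φ is multiplicative, with φ(p^e) = p^e − p^(e−1). Factorise 3521 = 7 · 503. Then
  φ(3521) = (7 − 1) · (503 − 1) = 6 · 502 = 3012.
Thus |(Z/3521Z)^*| = 3012.

Final answer: |(Z/3521Z)^*| = 3012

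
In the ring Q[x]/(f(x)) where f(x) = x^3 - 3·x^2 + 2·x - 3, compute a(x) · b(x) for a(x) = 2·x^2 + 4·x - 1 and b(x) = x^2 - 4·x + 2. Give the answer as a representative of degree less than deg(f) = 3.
First multiply in Q[x] without reducing: a · b = 2·x^4 - 4·x^3 - 13·x^2 + 12·x - 2. Now divide by f(x) = x^3 - 3·x^2 + 2·x - 3, eliminating the leading term at each step:
  leading term 2·x^4: subtract (2·x)·f(x) = 2·x^4 - 6·x^3 + 4·x^2 - 6·x, leaving 2·x^3 - 17·x^2 + 18·x - 2
  leading term 2·x^3: subtract (2)·f(x) = 2·x^3 - 6·x^2 + 4·x - 6, leaving -11·x^2 + 14·x + 4
The degree is now < 3, so this is the remainder. Hence a · b ≡ -11·x^2 + 14·x + 4 in Q[x]/(f).

Final answer: a · b ≡ -11·x^2 + 14·x + 4 (mod f(x))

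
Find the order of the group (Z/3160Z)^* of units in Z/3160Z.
|(Z/3160Z)^*| = 1248

(Z/3160Z)^* consists of the classes a with gcd(a, 3160) = 1, so its order is φ(3160). φ is multiplicative, with φ(p^e) = p^e − p^(e−1). Factorise 3160 = 2^3 · 5 · 79. Then
  φ(3160) = (2^3 − 2^2) · (5 − 1) · (79 − 1) = 4 · 4 · 78 = 1248.
Thus |(Z/3160Z)^*| = 1248.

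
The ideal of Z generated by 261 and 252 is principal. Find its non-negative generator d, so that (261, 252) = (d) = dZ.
(261, 252) = (9); d = 9

In the PID Z, (a, b) is generated by gcd(a, b). Compute gcd(261, 252) with the extended Euclidean algorithm, tracking rows (r, s, t) with s·261 + t·252 = r:
  row A: (261, 1, 0)   [1·261 + 0·252 = 261]
  row B: (252, 0, 1)   [0·261 + 1·252 = 252]
  261 = 1·252 + 9   → row C = row A − 1·row B = (9, 1, −1)   [check: 1·261 − 1·252 = 9]
  252 = 28·9 + 0   → remainder 0, stop. gcd = 9 (last nonzero row C).
So gcd(261, 252) = 9, with Bézout identity 1·261 − 1·252 = 9. Containment (⊇): the Bézout identity exhibits 9 as an element of (261, 252), giving (9) ⊆ (261, 252). Containment (⊆): since 9 | 261 and 9 | 252 (261 = 9·29, 252 = 9·28), every Z-linear combination of 261 and 252 is divisible by 9, so (261, 252) ⊆ (9). Therefore (261, 252) = (9), d = 9.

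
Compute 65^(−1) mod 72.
65^(−1) ≡ 41 (mod 72)

Apply the extended Euclidean algorithm to (72, 65), tracking rows (r, s, t) with s·72 + t·65 = r. Each division r_prev = q·r_cur + r_new produces the new row as (previous row) − q·(current row):
  row A: (72, 1, 0)   [1·72 + 0·65 = 72]
  row B: (65, 0, 1)   [0·72 + 1·65 = 65]
  72 = 1·65 + 7   → row C = row A − 1·row B = (7, 1, −1)   [check: 1·72 − 1·65 = 7]
  65 = 9·7 + 2   → row D = row B − 9·row C = (2, −9, 10)   [check: −9·72 + 10·65 = 2]
  7 = 3·2 + 1   → row E = row C − 3·row D = (1, 28, −31)   [check: 28·72 − 31·65 = 1]
  2 = 2·1 + 0   → remainder 0, stop. gcd = 1 (last nonzero row E).
The gcd is 1, so 65 is invertible mod 72. The last nonzero row gives 28·72 − 31·65 = 1, so t = −31. So 65^(−1) ≡ −31 ≡ 41 (mod 72). Verify: 65 · 41 = 2665 ≡ 1 (mod 72). ✓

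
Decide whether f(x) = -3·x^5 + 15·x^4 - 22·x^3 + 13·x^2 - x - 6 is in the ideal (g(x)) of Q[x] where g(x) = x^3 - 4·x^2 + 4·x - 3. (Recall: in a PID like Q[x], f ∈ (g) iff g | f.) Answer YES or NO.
YES

In Q[x] the ideal (g) consists of all multiples of g, so f ∈ (g) iff g | f, i.e. iff the remainder of f on division by g is 0. Divide f by g (g is monic, so eliminate the leading term of the running remainder at each step):
  leading term -3·x^5: subtract (-3·x^2)·g(x) = -3·x^5 + 12·x^4 - 12·x^3 + 9·x^2, leaving 3·x^4 - 10·x^3 + 4·x^2 - x - 6
  leading term 3·x^4: subtract (3·x)·g(x) = 3·x^4 - 12·x^3 + 12·x^2 - 9·x, leaving 2·x^3 - 8·x^2 + 8·x - 6
  leading term 2·x^3: subtract (2)·g(x) = 2·x^3 - 8·x^2 + 8·x - 6, leaving 0
The remainder is 0, so f(x) = g(x) · h(x) with h(x) = -3·x^2 + 3·x + 2. Hence g | f, i.e. f ∈ (g).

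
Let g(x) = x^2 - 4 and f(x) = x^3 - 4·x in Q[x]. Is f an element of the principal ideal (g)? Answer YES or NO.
YES

In Q[x] the ideal (g) consists of all multiples of g, so f ∈ (g) iff g | f, i.e. iff the remainder of f on division by g is 0. Divide f by g (g is monic, so eliminate the leading term of the running remainder at each step):
  leading term x^3: subtract (x)·g(x) = x^3 - 4·x, leaving 0
The remainder is 0, so f(x) = g(x) · h(x) with h(x) = x. Hence g | f, i.e. f ∈ (g).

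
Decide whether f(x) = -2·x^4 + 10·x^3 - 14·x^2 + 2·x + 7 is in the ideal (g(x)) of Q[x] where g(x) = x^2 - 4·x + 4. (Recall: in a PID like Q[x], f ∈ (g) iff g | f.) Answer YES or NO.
In Q[x] the ideal (g) consists of all multiples of g, so f ∈ (g) iff g | f, i.e. iff the remainder of f on division by g is 0. Divide f by g (g is monic, so eliminate the leading term of the running remainder at each step):
  leading term -2·x^4: subtract (-2·x^2)·g(x) = -2·x^4 + 8·x^3 - 8·x^2, leaving 2·x^3 - 6·x^2 + 2·x + 7
  leading term 2·x^3: subtract (2·x)·g(x) = 2·x^3 - 8·x^2 + 8·x, leaving 2·x^2 - 6·x + 7
  leading term 2·x^2: subtract (2)·g(x) = 2·x^2 - 8·x + 8, leaving 2·x - 1
The remainder r(x) = 2·x - 1 ≠ 0 (and deg r < deg g), so g ∤ f, i.e. f ∉ (g).

Final answer: NO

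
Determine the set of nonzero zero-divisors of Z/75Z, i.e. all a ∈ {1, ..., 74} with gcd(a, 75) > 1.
An element a ∈ Z/75Z (with a ≠ 0) is a zero-divisor iff gcd(a, 75) > 1 (because a is a unit precisely when gcd(a, n) = 1, and in Z/nZ every nonzero, non-unit element is a zero-divisor). Scan a = 1, ..., 74 and keep those with gcd(a, 75) > 1:
  gcd(3, 75) = 3, gcd(5, 75) = 5, gcd(6, 75) = 3, gcd(9, 75) = 3, gcd(10, 75) = 5, gcd(12, 75) = 3, gcd(15, 75) = 15, gcd(18, 75) = 3, gcd(20, 75) = 5, gcd(21, 75) = 3, gcd(24, 75) = 3, gcd(25, 75) = 25, gcd(27, 75) = 3, gcd(30, 75) = 15, gcd(33, 75) = 3, gcd(35, 75) = 5, gcd(36, 75) = 3, gcd(39, 75) = 3, gcd(40, 75) = 5, gcd(42, 75) = 3, gcd(45, 75) = 15, gcd(48, 75) = 3, gcd(50, 75) = 25, gcd(51, 75) = 3, gcd(54, 75) = 3, gcd(55, 75) = 5, gcd(57, 75) = 3, gcd(60, 75) = 15, gcd(63, 75) = 3, gcd(65, 75) = 5, gcd(66, 75) = 3, gcd(69, 75) = 3, gcd(70, 75) = 5, gcd(72, 75) = 3.
All other a ∈ {1, ..., 74} have gcd(a, 75) = 1 and are units. So the nonzero zero-divisors are exactly the 34 values of a appearing in this scan.

Final answer: nonzero zero-divisors of Z/75Z = {3, 5, 6, 9, 10, 12, 15, 18, 20, 21, 24, 25, 27, 30, 33, 35, 36, 39, 40, 42, 45, 48, 50, 51, 54, 55, 57, 60, 63, 65, 66, 69, 70, 72}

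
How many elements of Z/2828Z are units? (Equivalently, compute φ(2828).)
Z/2828Z has φ(2828) = 1200 units

An element a ∈ Z/2828Z is a unit iff gcd(a, 2828) = 1, so the number of units is φ(2828). φ is multiplicative, with φ(p^e) = p^e − p^(e−1). Factorise 2828 = 2^2 · 7 · 101. Then
  φ(2828) = (2^2 − 2^1) · (7 − 1) · (101 − 1) = 2 · 6 · 100 = 1200.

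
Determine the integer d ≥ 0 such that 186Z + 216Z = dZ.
(186, 216) = (6); d = 6

In the PID Z, (a, b) is generated by gcd(a, b). Compute gcd(216, 186) with the extended Euclidean algorithm, tracking rows (r, s, t) with s·216 + t·186 = r:
  row A: (216, 1, 0)   [1·216 + 0·186 = 216]
  row B: (186, 0, 1)   [0·216 + 1·186 = 186]
  216 = 1·186 + 30   → row C = row A − 1·row B = (30, 1, −1)   [check: 1·216 − 1·186 = 30]
  186 = 6·30 + 6   → row D = row B − 6·row C = (6, −6, 7)   [check: −6·216 + 7·186 = 6]
  30 = 5·6 + 0   → remainder 0, stop. gcd = 6 (last nonzero row D).
So gcd(186, 216) = 6, with Bézout identity −6·216 + 7·186 = 6. Containment (⊇): the Bézout identity exhibits 6 as an element of (186, 216), giving (6) ⊆ (186, 216). Containment (⊆): since 6 | 186 and 6 | 216 (186 = 6·31, 216 = 6·36), every Z-linear combination of 186 and 216 is divisible by 6, so (186, 216) ⊆ (6). Therefore (186, 216) = (6), d = 6.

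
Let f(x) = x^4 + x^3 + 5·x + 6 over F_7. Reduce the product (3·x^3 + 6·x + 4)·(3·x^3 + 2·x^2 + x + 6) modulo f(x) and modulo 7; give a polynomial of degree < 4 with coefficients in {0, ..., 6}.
Multiply as integer polynomials: a · b = 9·x^6 + 6·x^5 + 21·x^4 + 42·x^3 + 14·x^2 + 40·x + 24. Reducing coefficients mod 7: a · b ≡ 2·x^6 + 6·x^5 + 5·x + 3. Now divide by f(x) = x^4 + x^3 + 5·x + 6 in F_7[x], eliminating the leading term at each step:
  leading term 2·x^6: subtract (2·x^2)·f(x) = 2·x^6 + 2·x^5 + 3·x^3 + 5·x^2, leaving 4·x^5 + 4·x^3 + 2·x^2 + 5·x + 3 (coefficients mod 7)
  leading term 4·x^5: subtract (4·x)·f(x) = 4·x^5 + 4·x^4 + 6·x^2 + 3·x, leaving 3·x^4 + 4·x^3 + 3·x^2 + 2·x + 3 (coefficients mod 7)
  leading term 3·x^4: subtract (3)·f(x) = 3·x^4 + 3·x^3 + x + 4, leaving x^3 + 3·x^2 + x + 6 (coefficients mod 7)
The degree is now < 4, so this is the remainder. Hence a · b ≡ x^3 + 3·x^2 + x + 6 in F_7[x]/(f).

Final answer: a · b ≡ x^3 + 3·x^2 + x + 6 (mod f(x))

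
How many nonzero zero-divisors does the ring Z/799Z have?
In Z/799Z each nonzero element is either a unit (gcd with 799 is 1) or a zero-divisor (gcd > 1). The number of units is φ(799): factorise 799 = 17 · 47, so φ(799) = (17 − 1) · (47 − 1) = 16 · 46 = 736. The nonzero elements number 799 − 1 = 798. Hence the nonzero zero-divisors number 798 − 736 = 62.

Final answer: Z/799Z has 62 nonzero zero-divisors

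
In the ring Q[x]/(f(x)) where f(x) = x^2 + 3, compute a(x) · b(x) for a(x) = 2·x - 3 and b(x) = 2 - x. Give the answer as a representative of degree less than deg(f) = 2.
a · b ≡ 7·x (mod f(x))

First multiply in Q[x] without reducing: a · b = -2·x^2 + 7·x - 6. Now divide by f(x) = x^2 + 3, eliminating the leading term at each step:
  leading term -2·x^2: subtract (-2)·f(x) = -2·x^2 - 6, leaving 7·x
The degree is now < 2, so this is the remainder. Hence a · b ≡ 7·x in Q[x]/(f).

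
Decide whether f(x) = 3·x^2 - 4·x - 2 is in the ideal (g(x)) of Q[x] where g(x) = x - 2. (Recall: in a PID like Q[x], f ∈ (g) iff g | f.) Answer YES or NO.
In Q[x] the ideal (g) consists of all multiples of g, so f ∈ (g) iff g | f, i.e. iff the remainder of f on division by g is 0. Divide f by g (g is monic, so eliminate the leading term of the running remainder at each step):
  leading term 3·x^2: subtract (3·x)·g(x) = 3·x^2 - 6·x, leaving 2·x - 2
  leading term 2·x: subtract (2)·g(x) = 2·x - 4, leaving 2
The remainder r(x) = 2 ≠ 0 (and deg r < deg g), so g ∤ f, i.e. f ∉ (g).

Final answer: NO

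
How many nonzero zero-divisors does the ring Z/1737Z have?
Z/1737Z has 584 nonzero zero-divisors

In Z/1737Z each nonzero element is either a unit (gcd with 1737 is 1) or a zero-divisor (gcd > 1). The number of units is φ(1737): factorise 1737 = 3^2 · 193, so φ(1737) = (3^2 − 3^1) · (193 − 1) = 6 · 192 = 1152. The nonzero elements number 1737 − 1 = 1736. Hence the nonzero zero-divisors number 1736 − 1152 = 584.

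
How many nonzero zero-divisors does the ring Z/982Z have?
Z/982Z has 491 nonzero zero-divisors

In Z/982Z each nonzero element is either a unit (gcd with 982 is 1) or a zero-divisor (gcd > 1). The number of units is φ(982): factorise 982 = 2 · 491, so φ(982) = (2 − 1) · (491 − 1) = 1 · 490 = 490. The nonzero elements number 982 − 1 = 981. Hence the nonzero zero-divisors number 981 − 490 = 491.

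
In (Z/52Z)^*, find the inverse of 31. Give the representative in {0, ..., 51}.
Apply the extended Euclidean algorithm to (52, 31), tracking rows (r, s, t) with s·52 + t·31 = r. Each division r_prev = q·r_cur + r_new produces the new row as (previous row) − q·(current row):
  row A: (52, 1, 0)   [1·52 + 0·31 = 52]
  row B: (31, 0, 1)   [0·52 + 1·31 = 31]
  52 = 1·31 + 21   → row C = row A − 1·row B = (21, 1, −1)   [check: 1·52 − 1·31 = 21]
  31 = 1·21 + 10   → row D = row B − 1·row C = (10, −1, 2)   [check: −1·52 + 2·31 = 10]
  21 = 2·10 + 1   → row E = row C − 2·row D = (1, 3, −5)   [check: 3·52 − 5·31 = 1]
  10 = 10·1 + 0   → remainder 0, stop. gcd = 1 (last nonzero row E).
The gcd is 1, so 31 is invertible mod 52. The last nonzero row gives 3·52 − 5·31 = 1, so t = −5. So 31^(−1) ≡ −5 ≡ 47 (mod 52). Verify: 31 · 47 = 1457 ≡ 1 (mod 52). ✓

Final answer: 31^(−1) ≡ 47 (mod 52)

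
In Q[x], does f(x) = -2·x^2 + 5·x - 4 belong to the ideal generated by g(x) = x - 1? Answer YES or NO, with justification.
NO

In Q[x] the ideal (g) consists of all multiples of g, so f ∈ (g) iff g | f, i.e. iff the remainder of f on division by g is 0. Divide f by g (g is monic, so eliminate the leading term of the running remainder at each step):
  leading term -2·x^2: subtract (-2·x)·g(x) = -2·x^2 + 2·x, leaving 3·x - 4
  leading term 3·x: subtract (3)·g(x) = 3·x - 3, leaving -1
The remainder r(x) = -1 ≠ 0 (and deg r < deg g), so g ∤ f, i.e. f ∉ (g).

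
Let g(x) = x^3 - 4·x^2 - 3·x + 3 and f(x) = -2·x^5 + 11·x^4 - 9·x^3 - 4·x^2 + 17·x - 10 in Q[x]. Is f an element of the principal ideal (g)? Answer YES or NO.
In Q[x] the ideal (g) consists of all multiples of g, so f ∈ (g) iff g | f, i.e. iff the remainder of f on division by g is 0. Divide f by g (g is monic, so eliminate the leading term of the running remainder at each step):
  leading term -2·x^5: subtract (-2·x^2)·g(x) = -2·x^5 + 8·x^4 + 6·x^3 - 6·x^2, leaving 3·x^4 - 15·x^3 + 2·x^2 + 17·x - 10
  leading term 3·x^4: subtract (3·x)·g(x) = 3·x^4 - 12·x^3 - 9·x^2 + 9·x, leaving -3·x^3 + 11·x^2 + 8·x - 10
  leading term -3·x^3: subtract (-3)·g(x) = -3·x^3 + 12·x^2 + 9·x - 9, leaving -x^2 - x - 1
The remainder r(x) = -x^2 - x - 1 ≠ 0 (and deg r < deg g), so g ∤ f, i.e. f ∉ (g).

Final answer: NO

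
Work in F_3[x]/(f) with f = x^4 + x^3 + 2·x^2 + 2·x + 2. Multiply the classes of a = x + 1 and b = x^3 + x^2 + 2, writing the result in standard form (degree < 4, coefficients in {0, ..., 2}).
a · b ≡ x^3 + 2·x^2 (mod f(x))

Multiply as integer polynomials: a · b = x^4 + 2·x^3 + x^2 + 2·x + 2. Reducing coefficients mod 3: a · b ≡ x^4 + 2·x^3 + x^2 + 2·x + 2. Now divide by f(x) = x^4 + x^3 + 2·x^2 + 2·x + 2 in F_3[x], eliminating the leading term at each step:
  leading term x^4: subtract (1)·f(x) = x^4 + x^3 + 2·x^2 + 2·x + 2, leaving x^3 + 2·x^2 (coefficients mod 3)
The degree is now < 4, so this is the remainder. Hence a · b ≡ x^3 + 2·x^2 in F_3[x]/(f).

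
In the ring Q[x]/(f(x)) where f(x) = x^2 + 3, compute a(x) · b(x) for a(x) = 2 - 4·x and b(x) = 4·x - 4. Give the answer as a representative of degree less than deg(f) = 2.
First multiply in Q[x] without reducing: a · b = -16·x^2 + 24·x - 8. Now divide by f(x) = x^2 + 3, eliminating the leading term at each step:
  leading term -16·x^2: subtract (-16)·f(x) = -16·x^2 - 48, leaving 24·x + 40
The degree is now < 2, so this is the remainder. Hence a · b ≡ 24·x + 40 in Q[x]/(f).

Final answer: a · b ≡ 24·x + 40 (mod f(x))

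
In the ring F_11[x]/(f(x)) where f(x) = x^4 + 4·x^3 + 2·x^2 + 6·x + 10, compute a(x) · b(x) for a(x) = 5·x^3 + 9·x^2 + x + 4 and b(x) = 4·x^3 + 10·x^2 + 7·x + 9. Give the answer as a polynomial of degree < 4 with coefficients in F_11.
Multiply as integer polynomials: a · b = 20·x^6 + 86·x^5 + 129·x^4 + 134·x^3 + 128·x^2 + 37·x + 36. Reducing coefficients mod 11: a · b ≡ 9·x^6 + 9·x^5 + 8·x^4 + 2·x^3 + 7·x^2 + 4·x + 3. Now divide by f(x) = x^4 + 4·x^3 + 2·x^2 + 6·x + 10 in F_11[x], eliminating the leading term at each step:
  leading term 9·x^6: subtract (9·x^2)·f(x) = 9·x^6 + 3·x^5 + 7·x^4 + 10·x^3 + 2·x^2, leaving 6·x^5 + x^4 + 3·x^3 + 5·x^2 + 4·x + 3 (coefficients mod 11)
  leading term 6·x^5: subtract (6·x)·f(x) = 6·x^5 + 2·x^4 + x^3 + 3·x^2 + 5·x, leaving 10·x^4 + 2·x^3 + 2·x^2 + 10·x + 3 (coefficients mod 11)
  leading term 10·x^4: subtract (10)·f(x) = 10·x^4 + 7·x^3 + 9·x^2 + 5·x + 1, leaving 6·x^3 + 4·x^2 + 5·x + 2 (coefficients mod 11)
The degree is now < 4, so this is the remainder. Hence a · b ≡ 6·x^3 + 4·x^2 + 5·x + 2 in F_11[x]/(f).

Final answer: a · b ≡ 6·x^3 + 4·x^2 + 5·x + 2 (mod f(x))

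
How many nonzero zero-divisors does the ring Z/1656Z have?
Z/1656Z has 1127 nonzero zero-divisors

In Z/1656Z each nonzero element is either a unit (gcd with 1656 is 1) or a zero-divisor (gcd > 1). The number of units is φ(1656): factorise 1656 = 2^3 · 3^2 · 23, so φ(1656) = (2^3 − 2^2) · (3^2 − 3^1) · (23 − 1) = 4 · 6 · 22 = 528. The nonzero elements number 1656 − 1 = 1655. Hence the nonzero zero-divisors number 1655 − 528 = 1127.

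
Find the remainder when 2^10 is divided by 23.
12

Use repeated squaring. Binary(10) = 1010. Walk through the bits of the exponent 10 left-to-right: at each bit after the leading one, square the running value, then multiply by 2 if the bit is 1 (always reducing mod 23):
  bit 1 = 1 (leading): start with 2.
  bit 2 = 0: square 2^2 = 4 (mod 23).
  bit 3 = 1: square 4^2 = 16; bit is 1, so multiply 16·2 = 32 ≡ 9 (mod 23).
  bit 4 = 0: square 9^2 = 81 ≡ 12 (mod 23).
Final value: 2^10 ≡ 12 (mod 23).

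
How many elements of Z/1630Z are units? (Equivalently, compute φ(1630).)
An element a ∈ Z/1630Z is a unit iff gcd(a, 1630) = 1, so the number of units is φ(1630). φ is multiplicative, with φ(p^e) = p^e − p^(e−1). Factorise 1630 = 2 · 5 · 163. Then
  φ(1630) = (2 − 1) · (5 − 1) · (163 − 1) = 1 · 4 · 162 = 648.

Final answer: Z/1630Z has φ(1630) = 648 units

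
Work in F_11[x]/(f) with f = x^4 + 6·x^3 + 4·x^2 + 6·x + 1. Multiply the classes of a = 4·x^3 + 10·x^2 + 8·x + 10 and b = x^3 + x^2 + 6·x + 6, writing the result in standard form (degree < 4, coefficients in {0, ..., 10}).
Multiply as integer polynomials: a · b = 4·x^6 + 14·x^5 + 42·x^4 + 102·x^3 + 118·x^2 + 108·x + 60. Reducing coefficients mod 11: a · b ≡ 4·x^6 + 3·x^5 + 9·x^4 + 3·x^3 + 8·x^2 + 9·x + 5. Now divide by f(x) = x^4 + 6·x^3 + 4·x^2 + 6·x + 1 in F_11[x], eliminating the leading term at each step:
  leading term 4·x^6: subtract (4·x^2)·f(x) = 4·x^6 + 2·x^5 + 5·x^4 + 2·x^3 + 4·x^2, leaving x^5 + 4·x^4 + x^3 + 4·x^2 + 9·x + 5 (coefficients mod 11)
  leading term x^5: subtract (x)·f(x) = x^5 + 6·x^4 + 4·x^3 + 6·x^2 + x, leaving 9·x^4 + 8·x^3 + 9·x^2 + 8·x + 5 (coefficients mod 11)
  leading term 9·x^4: subtract (9)·f(x) = 9·x^4 + 10·x^3 + 3·x^2 + 10·x + 9, leaving 9·x^3 + 6·x^2 + 9·x + 7 (coefficients mod 11)
The degree is now < 4, so this is the remainder. Hence a · b ≡ 9·x^3 + 6·x^2 + 9·x + 7 in F_11[x]/(f).

Final answer: a · b ≡ 9·x^3 + 6·x^2 + 9·x + 7 (mod f(x))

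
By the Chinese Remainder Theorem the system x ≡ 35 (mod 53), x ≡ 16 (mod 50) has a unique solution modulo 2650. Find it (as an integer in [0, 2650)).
x ≡ 1466 (mod 2650); the representative in [0, 2650) is 1466

The moduli 53, 50 are pairwise coprime, so by the CRT there is a unique solution mod 53·50 = 2650.
Solve by successive substitution. Start with x ≡ 35 (mod 53).
  Combine with x ≡ 16 (mod 50): write x = 35 + 53·t and require 35 + 53·t ≡ 16 (mod 50), i.e. 53·t ≡ 16 − 35 ≡ 31 (mod 50). Since 53^(−1) ≡ 17 (mod 50) (53 ≡ 3 (mod 50)), t ≡ 17·31 ≡ 27 (mod 50). So x ≡ 35 + 53·27 = 1466 (mod 2650).
Unique solution in [0, 2650): x = 1466.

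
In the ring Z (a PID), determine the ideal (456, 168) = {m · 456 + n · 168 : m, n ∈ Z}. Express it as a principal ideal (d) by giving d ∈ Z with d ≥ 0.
(456, 168) = (24); d = 24

In the PID Z, (a, b) is generated by gcd(a, b). Compute gcd(456, 168) with the extended Euclidean algorithm, tracking rows (r, s, t) with s·456 + t·168 = r:
  row A: (456, 1, 0)   [1·456 + 0·168 = 456]
  row B: (168, 0, 1)   [0·456 + 1·168 = 168]
  456 = 2·168 + 120   → row C = row A − 2·row B = (120, 1, −2)   [check: 1·456 − 2·168 = 120]
  168 = 1·120 + 48   → row D = row B − 1·row C = (48, −1, 3)   [check: −1·456 + 3·168 = 48]
  120 = 2·48 + 24   → row E = row C − 2·row D = (24, 3, −8)   [check: 3·456 − 8·168 = 24]
  48 = 2·24 + 0   → remainder 0, stop. gcd = 24 (last nonzero row E).
So gcd(456, 168) = 24, with Bézout identity 3·456 − 8·168 = 24. Containment (⊇): the Bézout identity exhibits 24 as an element of (456, 168), giving (24) ⊆ (456, 168). Containment (⊆): since 24 | 456 and 24 | 168 (456 = 24·19, 168 = 24·7), every Z-linear combination of 456 and 168 is divisible by 24, so (456, 168) ⊆ (24). Therefore (456, 168) = (24), d = 24.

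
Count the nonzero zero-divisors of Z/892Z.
Z/892Z has 447 nonzero zero-divisors

In Z/892Z each nonzero element is either a unit (gcd with 892 is 1) or a zero-divisor (gcd > 1). The number of units is φ(892): factorise 892 = 2^2 · 223, so φ(892) = (2^2 − 2^1) · (223 − 1) = 2 · 222 = 444. The nonzero elements number 892 − 1 = 891. Hence the nonzero zero-divisors number 891 − 444 = 447.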